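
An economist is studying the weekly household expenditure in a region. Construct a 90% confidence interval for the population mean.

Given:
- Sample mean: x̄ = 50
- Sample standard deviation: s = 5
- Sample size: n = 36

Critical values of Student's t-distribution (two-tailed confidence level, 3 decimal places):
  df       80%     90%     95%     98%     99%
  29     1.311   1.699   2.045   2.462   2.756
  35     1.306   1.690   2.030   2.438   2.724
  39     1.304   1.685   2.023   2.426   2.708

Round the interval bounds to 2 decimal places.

The population standard deviation σ is unknown (only the sample standard deviation s is given), so use a t-interval with df = n - 1 = 36 - 1 = 35.

For 90% confidence with df = 35, t* = 1.690 (from t-table)

Standard error: SE = s/√n = 5/√36 = 0.833333

Margin of error: E = t* × SE = 1.690 × 0.833333 = 1.4083

T-interval: x̄ ± E = 50 ± 1.4083 = (48.5917, 51.4083)

Rounded to 2 decimal places:

(48.59, 51.41)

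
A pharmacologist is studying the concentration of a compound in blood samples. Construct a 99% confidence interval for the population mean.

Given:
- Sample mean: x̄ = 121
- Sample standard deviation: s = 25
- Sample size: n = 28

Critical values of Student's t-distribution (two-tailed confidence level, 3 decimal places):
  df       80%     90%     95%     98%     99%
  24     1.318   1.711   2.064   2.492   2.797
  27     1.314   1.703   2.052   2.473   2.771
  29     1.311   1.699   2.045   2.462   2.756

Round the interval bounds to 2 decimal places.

The population standard deviation σ is unknown (only the sample standard deviation s is given), so use a t-interval with df = n - 1 = 28 - 1 = 27.

For 99% confidence with df = 27, t* = 2.771 (from t-table)

Standard error: SE = s/√n = 25/√28 = 4.724556

Margin of error: E = t* × SE = 2.771 × 4.724556 = 13.0917

T-interval: x̄ ± E = 121 ± 13.0917 = (107.9083, 134.0917)

Rounded to 2 decimal places:

(107.91, 134.09)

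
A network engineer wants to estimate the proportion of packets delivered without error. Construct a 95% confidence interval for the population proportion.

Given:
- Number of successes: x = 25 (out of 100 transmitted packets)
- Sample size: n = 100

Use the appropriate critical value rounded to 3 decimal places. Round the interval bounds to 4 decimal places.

Sample proportion: p̂ = 25/100 = 0.250000

Check conditions for normal approximation:
  np̂ = 25 ≥ 10 ✓
  n(1-p̂) = 75 ≥ 10 ✓

The sample is large enough, so use a z-interval (normal approximation) for the proportion.

For 95% confidence, z* = 1.96 (from standard normal table)

Standard error: SE = √(p̂(1-p̂)/n) = √(0.250000×0.750000/100) = 0.04330127

Margin of error: E = z* × SE = 1.96 × 0.04330127 = 0.084870

Z-interval: p̂ ± E = 0.250000 ± 0.084870 = (0.165130, 0.334870)

Rounded to 4 decimal places:

(0.1651, 0.3349)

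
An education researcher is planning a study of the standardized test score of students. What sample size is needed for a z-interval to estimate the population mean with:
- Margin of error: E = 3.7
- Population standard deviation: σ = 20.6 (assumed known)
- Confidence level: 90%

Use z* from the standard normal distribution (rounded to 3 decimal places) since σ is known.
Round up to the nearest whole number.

Using z* since population σ is known (z-interval formula).

For 90% confidence, z* = 1.645 (from standard normal table)

Sample size formula for z-interval: n = (z*σ/E)²

n = (1.645 × 20.6 / 3.7)²
  = (9.158649)²
  = 83.8808

Round up to the nearest whole number: n = 84

84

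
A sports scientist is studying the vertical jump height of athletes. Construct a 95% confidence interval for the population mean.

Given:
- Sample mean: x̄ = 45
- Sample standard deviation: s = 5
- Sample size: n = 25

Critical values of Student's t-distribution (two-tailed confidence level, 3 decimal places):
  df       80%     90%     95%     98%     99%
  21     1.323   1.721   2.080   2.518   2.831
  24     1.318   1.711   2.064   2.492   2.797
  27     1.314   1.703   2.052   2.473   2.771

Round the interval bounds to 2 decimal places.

The population standard deviation σ is unknown (only the sample standard deviation s is given), so use a t-interval with df = n - 1 = 25 - 1 = 24.

For 95% confidence with df = 24, t* = 2.064 (from t-table)

Standard error: SE = s/√n = 5/√25 = 1.000000

Margin of error: E = t* × SE = 2.064 × 1.000000 = 2.0640

T-interval: x̄ ± E = 45 ± 2.0640 = (42.9360, 47.0640)

Rounded to 2 decimal places:

(42.94, 47.06)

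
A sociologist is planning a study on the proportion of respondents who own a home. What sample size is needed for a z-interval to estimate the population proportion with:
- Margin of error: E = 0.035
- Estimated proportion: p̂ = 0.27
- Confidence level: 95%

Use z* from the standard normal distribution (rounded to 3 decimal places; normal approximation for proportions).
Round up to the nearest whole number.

Using z* for proportion z-interval (normal approximation).

For 95% confidence, z* = 1.96 (from standard normal table)

Sample size formula for proportion z-interval: n = z*²p̂(1-p̂)/E²

n = 1.96² × 0.27 × 0.73 / 0.035²
  = 3.8416 × 0.1971 / 0.001225
  = 618.1056

Round up to the nearest whole number: n = 619

619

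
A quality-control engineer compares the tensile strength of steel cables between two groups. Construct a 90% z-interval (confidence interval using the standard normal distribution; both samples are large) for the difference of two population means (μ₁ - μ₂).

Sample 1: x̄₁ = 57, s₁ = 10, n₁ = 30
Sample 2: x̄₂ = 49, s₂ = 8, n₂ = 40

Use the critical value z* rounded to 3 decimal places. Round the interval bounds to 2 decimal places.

Both samples are large (n₁ = 30 ≥ 30, n₂ = 40 ≥ 30), so a z-interval for the difference of means applies.

Point estimate: x̄₁ - x̄₂ = 57 - 49 = 8

Standard error: SE = √(s₁²/n₁ + s₂²/n₂)
= √(10²/30 + 8²/40)
= √(3.333333 + 1.600000)
= 2.221111

For 90% confidence, z* = 1.645 (from standard normal table)
Margin of error: E = z* × SE = 1.645 × 2.221111 = 3.6537

Z-interval: (x̄₁ - x̄₂) ± E = 8 ± 3.6537 = (4.3463, 11.6537)

Rounded to 2 decimal places:

(4.35, 11.65)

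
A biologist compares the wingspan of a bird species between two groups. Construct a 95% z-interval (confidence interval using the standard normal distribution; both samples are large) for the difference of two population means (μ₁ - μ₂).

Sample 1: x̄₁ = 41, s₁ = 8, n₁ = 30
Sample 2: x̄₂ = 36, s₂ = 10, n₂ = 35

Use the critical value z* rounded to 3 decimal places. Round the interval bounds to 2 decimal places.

Both samples are large (n₁ = 30 ≥ 30, n₂ = 35 ≥ 30), so a z-interval for the difference of means applies.

Point estimate: x̄₁ - x̄₂ = 41 - 36 = 5

Standard error: SE = √(s₁²/n₁ + s₂²/n₂)
= √(8²/30 + 10²/35)
= √(2.133333 + 2.857143)
= 2.233937

For 95% confidence, z* = 1.96 (from standard normal table)
Margin of error: E = z* × SE = 1.96 × 2.233937 = 4.3785

Z-interval: (x̄₁ - x̄₂) ± E = 5 ± 4.3785 = (0.6215, 9.3785)

Rounded to 2 decimal places:

(0.62, 9.38)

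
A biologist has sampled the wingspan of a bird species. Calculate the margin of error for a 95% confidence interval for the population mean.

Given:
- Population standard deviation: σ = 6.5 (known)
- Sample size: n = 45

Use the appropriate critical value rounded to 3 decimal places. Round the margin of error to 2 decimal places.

The population standard deviation σ is known, so use the z-interval margin of error formula.

For 95% confidence, z* = 1.96 (from standard normal table)

Margin of error formula for z-interval: E = z* × σ/√n

E = 1.96 × 6.5/√45
  = 1.96 × 0.968963
  = 1.8992

Rounded to 2 decimal places:

1.90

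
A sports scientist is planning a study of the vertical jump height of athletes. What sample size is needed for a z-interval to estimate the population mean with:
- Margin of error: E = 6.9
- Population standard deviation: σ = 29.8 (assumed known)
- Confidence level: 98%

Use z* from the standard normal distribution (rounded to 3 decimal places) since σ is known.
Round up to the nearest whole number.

Using z* since population σ is known (z-interval formula).

For 98% confidence, z* = 2.326 (from standard normal table)

Sample size formula for z-interval: n = (z*σ/E)²

n = (2.326 × 29.8 / 6.9)²
  = (10.045623)²
  = 100.9145

Round up to the nearest whole number: n = 101

101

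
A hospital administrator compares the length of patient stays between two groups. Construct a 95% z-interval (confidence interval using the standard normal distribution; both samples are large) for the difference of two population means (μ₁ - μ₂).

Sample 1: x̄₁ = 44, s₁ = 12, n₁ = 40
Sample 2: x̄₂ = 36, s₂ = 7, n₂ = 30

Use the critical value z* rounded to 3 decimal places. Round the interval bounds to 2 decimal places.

Both samples are large (n₁ = 40 ≥ 30, n₂ = 30 ≥ 30), so a z-interval for the difference of means applies.

Point estimate: x̄₁ - x̄₂ = 44 - 36 = 8

Standard error: SE = √(s₁²/n₁ + s₂²/n₂)
= √(12²/40 + 7²/30)
= √(3.600000 + 1.633333)
= 2.287648

For 95% confidence, z* = 1.96 (from standard normal table)
Margin of error: E = z* × SE = 1.96 × 2.287648 = 4.4838

Z-interval: (x̄₁ - x̄₂) ± E = 8 ± 4.4838 = (3.5162, 12.4838)

Rounded to 2 decimal places:

(3.52, 12.48)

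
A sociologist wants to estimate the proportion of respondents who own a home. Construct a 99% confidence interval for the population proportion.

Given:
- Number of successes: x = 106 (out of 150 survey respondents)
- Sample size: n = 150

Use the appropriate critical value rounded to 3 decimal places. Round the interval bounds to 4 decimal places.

Sample proportion: p̂ = 106/150 = 0.706667

Check conditions for normal approximation:
  np̂ = 106 ≥ 10 ✓
  n(1-p̂) = 44 ≥ 10 ✓

The sample is large enough, so use a z-interval (normal approximation) for the proportion.

For 99% confidence, z* = 2.576 (from standard normal table)

Standard error: SE = √(p̂(1-p̂)/n) = √(0.706667×0.293333/150) = 0.03717426

Margin of error: E = z* × SE = 2.576 × 0.03717426 = 0.095761

Z-interval: p̂ ± E = 0.706667 ± 0.095761 = (0.610906, 0.802428)

Rounded to 4 decimal places:

(0.6109, 0.8024)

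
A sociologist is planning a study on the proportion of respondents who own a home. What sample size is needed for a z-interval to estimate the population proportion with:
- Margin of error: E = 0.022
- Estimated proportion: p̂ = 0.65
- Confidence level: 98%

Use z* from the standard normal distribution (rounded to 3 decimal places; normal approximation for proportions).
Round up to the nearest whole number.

Using z* for proportion z-interval (normal approximation).

For 98% confidence, z* = 2.326 (from standard normal table)

Sample size formula for proportion z-interval: n = z*²p̂(1-p̂)/E²

n = 2.326² × 0.65 × 0.35 / 0.022²
  = 5.410276 × 0.2275 / 0.000484
  = 2543.0533

Round up to the nearest whole number: n = 2544

2544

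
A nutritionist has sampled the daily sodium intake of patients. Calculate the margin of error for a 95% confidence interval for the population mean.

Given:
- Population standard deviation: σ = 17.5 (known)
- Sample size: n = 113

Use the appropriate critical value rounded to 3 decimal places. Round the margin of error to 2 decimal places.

The population standard deviation σ is known, so use the z-interval margin of error formula.

For 95% confidence, z* = 1.96 (from standard normal table)

Margin of error formula for z-interval: E = z* × σ/√n

E = 1.96 × 17.5/√113
  = 1.96 × 1.646262
  = 3.2267

Rounded to 2 decimal places:

3.23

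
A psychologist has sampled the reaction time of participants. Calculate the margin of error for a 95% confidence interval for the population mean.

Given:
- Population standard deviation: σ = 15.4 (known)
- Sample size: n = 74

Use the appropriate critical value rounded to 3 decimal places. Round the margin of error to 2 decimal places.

The population standard deviation σ is known, so use the z-interval margin of error formula.

For 95% confidence, z* = 1.96 (from standard normal table)

Margin of error formula for z-interval: E = z* × σ/√n

E = 1.96 × 15.4/√74
  = 1.96 × 1.790214
  = 3.5088

Rounded to 2 decimal places:

3.51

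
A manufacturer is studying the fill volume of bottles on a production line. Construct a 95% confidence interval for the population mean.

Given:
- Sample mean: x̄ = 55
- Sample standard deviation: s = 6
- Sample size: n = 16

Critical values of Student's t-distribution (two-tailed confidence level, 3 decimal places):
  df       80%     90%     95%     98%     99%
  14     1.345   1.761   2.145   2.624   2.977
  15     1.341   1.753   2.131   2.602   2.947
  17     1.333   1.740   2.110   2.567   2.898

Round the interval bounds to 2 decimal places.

The population standard deviation σ is unknown (only the sample standard deviation s is given), so use a t-interval with df = n - 1 = 16 - 1 = 15.

For 95% confidence with df = 15, t* = 2.131 (from t-table)

Standard error: SE = s/√n = 6/√16 = 1.500000

Margin of error: E = t* × SE = 2.131 × 1.500000 = 3.1965

T-interval: x̄ ± E = 55 ± 3.1965 = (51.8035, 58.1965)

Rounded to 2 decimal places:

(51.80, 58.20)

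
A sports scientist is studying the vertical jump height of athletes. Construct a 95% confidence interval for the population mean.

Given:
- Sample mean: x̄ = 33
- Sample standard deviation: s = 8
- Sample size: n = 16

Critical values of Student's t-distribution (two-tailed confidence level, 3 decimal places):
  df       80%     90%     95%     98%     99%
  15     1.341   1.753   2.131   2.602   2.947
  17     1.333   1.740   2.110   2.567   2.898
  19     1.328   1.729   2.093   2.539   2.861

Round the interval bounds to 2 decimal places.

The population standard deviation σ is unknown (only the sample standard deviation s is given), so use a t-interval with df = n - 1 = 16 - 1 = 15.

For 95% confidence with df = 15, t* = 2.131 (from t-table)

Standard error: SE = s/√n = 8/√16 = 2.000000

Margin of error: E = t* × SE = 2.131 × 2.000000 = 4.2620

T-interval: x̄ ± E = 33 ± 4.2620 = (28.7380, 37.2620)

Rounded to 2 decimal places:

(28.74, 37.26)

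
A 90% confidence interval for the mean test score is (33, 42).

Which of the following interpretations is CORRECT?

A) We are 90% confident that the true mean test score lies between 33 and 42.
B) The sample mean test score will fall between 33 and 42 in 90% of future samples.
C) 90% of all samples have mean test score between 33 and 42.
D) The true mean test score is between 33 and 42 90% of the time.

A confidence interval represents our confidence in the procedure, not a probability statement about the parameter.

Key concept: If we repeated this sampling process many times and computed a 90% CI each time, about 90% of those intervals would contain the true population parameter.

For this specific interval (33, 42):
- Midpoint (point estimate): 37.5
- Margin of error: 4.5

The correct interpretation is the one stating confidence that the true parameter lies in the interval — option A.

A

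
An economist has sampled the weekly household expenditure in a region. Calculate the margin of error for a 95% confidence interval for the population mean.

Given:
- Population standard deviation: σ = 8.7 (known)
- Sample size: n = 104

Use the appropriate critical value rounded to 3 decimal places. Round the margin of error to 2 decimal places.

The population standard deviation σ is known, so use the z-interval margin of error formula.

For 95% confidence, z* = 1.96 (from standard normal table)

Margin of error formula for z-interval: E = z* × σ/√n

E = 1.96 × 8.7/√104
  = 1.96 × 0.853105
  = 1.6721

Rounded to 2 decimal places:

1.67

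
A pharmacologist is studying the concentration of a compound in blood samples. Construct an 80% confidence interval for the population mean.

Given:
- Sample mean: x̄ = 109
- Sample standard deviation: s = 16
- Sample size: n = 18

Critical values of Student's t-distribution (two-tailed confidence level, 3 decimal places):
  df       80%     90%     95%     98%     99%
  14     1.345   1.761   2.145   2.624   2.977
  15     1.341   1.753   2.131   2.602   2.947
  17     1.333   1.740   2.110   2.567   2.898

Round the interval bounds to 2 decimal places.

The population standard deviation σ is unknown (only the sample standard deviation s is given), so use a t-interval with df = n - 1 = 18 - 1 = 17.

For 80% confidence with df = 17, t* = 1.333 (from t-table)

Standard error: SE = s/√n = 16/√18 = 3.771236

Margin of error: E = t* × SE = 1.333 × 3.771236 = 5.0271

T-interval: x̄ ± E = 109 ± 5.0271 = (103.9729, 114.0271)

Rounded to 2 decimal places:

(103.97, 114.03)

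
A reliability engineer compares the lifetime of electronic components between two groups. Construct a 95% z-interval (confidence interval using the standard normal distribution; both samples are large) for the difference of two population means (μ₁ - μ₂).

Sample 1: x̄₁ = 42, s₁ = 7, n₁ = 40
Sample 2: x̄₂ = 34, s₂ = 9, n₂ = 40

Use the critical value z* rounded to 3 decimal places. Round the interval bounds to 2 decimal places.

Both samples are large (n₁ = 40 ≥ 30, n₂ = 40 ≥ 30), so a z-interval for the difference of means applies.

Point estimate: x̄₁ - x̄₂ = 42 - 34 = 8

Standard error: SE = √(s₁²/n₁ + s₂²/n₂)
= √(7²/40 + 9²/40)
= √(1.225000 + 2.025000)
= 1.802776

For 95% confidence, z* = 1.96 (from standard normal table)
Margin of error: E = z* × SE = 1.96 × 1.802776 = 3.5334

Z-interval: (x̄₁ - x̄₂) ± E = 8 ± 3.5334 = (4.4666, 11.5334)

Rounded to 2 decimal places:

(4.47, 11.53)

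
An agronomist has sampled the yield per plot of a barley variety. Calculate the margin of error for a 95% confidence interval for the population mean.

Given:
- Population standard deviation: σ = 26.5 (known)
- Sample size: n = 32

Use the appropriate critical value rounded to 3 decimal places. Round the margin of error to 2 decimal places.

The population standard deviation σ is known, so use the z-interval margin of error formula.

For 95% confidence, z* = 1.96 (from standard normal table)

Margin of error formula for z-interval: E = z* × σ/√n

E = 1.96 × 26.5/√32
  = 1.96 × 4.684582
  = 9.1818

Rounded to 2 decimal places:

9.18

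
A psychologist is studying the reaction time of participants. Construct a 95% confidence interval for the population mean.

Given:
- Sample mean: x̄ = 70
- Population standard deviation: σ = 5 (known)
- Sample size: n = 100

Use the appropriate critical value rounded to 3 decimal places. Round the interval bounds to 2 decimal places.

The population standard deviation σ is known, so use a z-interval (standard normal critical value).

For 95% confidence, z* = 1.96 (from standard normal table)

Standard error: SE = σ/√n = 5/√100 = 0.500000

Margin of error: E = z* × SE = 1.96 × 0.500000 = 0.9800

Z-interval: x̄ ± E = 70 ± 0.9800 = (69.0200, 70.9800)

Rounded to 2 decimal places:

(69.02, 70.98)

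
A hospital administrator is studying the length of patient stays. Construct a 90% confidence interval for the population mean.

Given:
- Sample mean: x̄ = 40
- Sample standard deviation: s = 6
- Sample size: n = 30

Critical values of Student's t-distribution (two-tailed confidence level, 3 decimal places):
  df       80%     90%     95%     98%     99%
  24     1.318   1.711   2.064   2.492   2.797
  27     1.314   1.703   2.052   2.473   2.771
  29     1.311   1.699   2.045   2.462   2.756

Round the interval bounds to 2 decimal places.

The population standard deviation σ is unknown (only the sample standard deviation s is given), so use a t-interval with df = n - 1 = 30 - 1 = 29.

For 90% confidence with df = 29, t* = 1.699 (from t-table)

Standard error: SE = s/√n = 6/√30 = 1.095445

Margin of error: E = t* × SE = 1.699 × 1.095445 = 1.8612

T-interval: x̄ ± E = 40 ± 1.8612 = (38.1388, 41.8612)

Rounded to 2 decimal places:

(38.14, 41.86)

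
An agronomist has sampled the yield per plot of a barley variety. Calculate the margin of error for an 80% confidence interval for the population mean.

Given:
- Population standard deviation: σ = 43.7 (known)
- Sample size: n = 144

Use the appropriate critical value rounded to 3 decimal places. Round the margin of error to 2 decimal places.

The population standard deviation σ is known, so use the z-interval margin of error formula.

For 80% confidence, z* = 1.282 (from standard normal table)

Margin of error formula for z-interval: E = z* × σ/√n

E = 1.282 × 43.7/√144
  = 1.282 × 3.641667
  = 4.6686

Rounded to 2 decimal places:

4.67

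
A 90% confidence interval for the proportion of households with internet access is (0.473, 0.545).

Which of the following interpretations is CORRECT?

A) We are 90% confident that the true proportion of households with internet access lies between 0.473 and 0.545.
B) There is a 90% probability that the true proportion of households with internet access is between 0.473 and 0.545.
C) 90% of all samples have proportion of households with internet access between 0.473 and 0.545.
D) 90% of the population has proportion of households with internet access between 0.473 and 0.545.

A confidence interval represents our confidence in the procedure, not a probability statement about the parameter.

Key concept: If we repeated this sampling process many times and computed a 90% CI each time, about 90% of those intervals would contain the true population parameter.

For this specific interval (0.473, 0.545):
- Midpoint (point estimate): 0.509
- Margin of error: 0.036

The correct interpretation is the one stating confidence that the true parameter lies in the interval — option A.

A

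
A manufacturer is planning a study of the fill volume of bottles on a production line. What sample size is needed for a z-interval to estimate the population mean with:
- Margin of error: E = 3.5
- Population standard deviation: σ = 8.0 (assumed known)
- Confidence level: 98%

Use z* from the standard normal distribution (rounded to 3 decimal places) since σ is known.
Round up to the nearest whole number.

Using z* since population σ is known (z-interval formula).

For 98% confidence, z* = 2.326 (from standard normal table)

Sample size formula for z-interval: n = (z*σ/E)²

n = (2.326 × 8.0 / 3.5)²
  = (5.316571)²
  = 28.2659

Round up to the nearest whole number: n = 29

29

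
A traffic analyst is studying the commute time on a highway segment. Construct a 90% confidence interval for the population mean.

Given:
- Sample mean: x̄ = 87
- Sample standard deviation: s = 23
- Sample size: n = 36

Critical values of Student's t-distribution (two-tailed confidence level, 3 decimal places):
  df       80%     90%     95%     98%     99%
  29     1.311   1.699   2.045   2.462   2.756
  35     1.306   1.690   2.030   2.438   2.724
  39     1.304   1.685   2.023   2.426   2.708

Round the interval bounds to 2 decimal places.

The population standard deviation σ is unknown (only the sample standard deviation s is given), so use a t-interval with df = n - 1 = 36 - 1 = 35.

For 90% confidence with df = 35, t* = 1.690 (from t-table)

Standard error: SE = s/√n = 23/√36 = 3.833333

Margin of error: E = t* × SE = 1.690 × 3.833333 = 6.4783

T-interval: x̄ ± E = 87 ± 6.4783 = (80.5217, 93.4783)

Rounded to 2 decimal places:

(80.52, 93.48)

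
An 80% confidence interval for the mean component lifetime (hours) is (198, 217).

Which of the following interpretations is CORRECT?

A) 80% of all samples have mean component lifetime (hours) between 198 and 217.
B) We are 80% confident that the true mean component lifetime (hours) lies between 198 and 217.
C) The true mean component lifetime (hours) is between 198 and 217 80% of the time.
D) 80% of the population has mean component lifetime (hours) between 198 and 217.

A confidence interval represents our confidence in the procedure, not a probability statement about the parameter.

Key concept: If we repeated this sampling process many times and computed an 80% CI each time, about 80% of those intervals would contain the true population parameter.

For this specific interval (198, 217):
- Midpoint (point estimate): 207.5
- Margin of error: 9.5

The correct interpretation is the one stating confidence that the true parameter lies in the interval — option B.

B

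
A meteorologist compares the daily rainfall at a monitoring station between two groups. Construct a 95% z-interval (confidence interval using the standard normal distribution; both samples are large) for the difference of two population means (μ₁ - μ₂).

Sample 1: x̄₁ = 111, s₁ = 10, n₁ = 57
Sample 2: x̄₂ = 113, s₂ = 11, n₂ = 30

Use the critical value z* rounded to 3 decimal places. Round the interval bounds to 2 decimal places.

Both samples are large (n₁ = 57 ≥ 30, n₂ = 30 ≥ 30), so a z-interval for the difference of means applies.

Point estimate: x̄₁ - x̄₂ = 111 - 113 = -2

Standard error: SE = √(s₁²/n₁ + s₂²/n₂)
= √(10²/57 + 11²/30)
= √(1.754386 + 4.033333)
= 2.405768

For 95% confidence, z* = 1.96 (from standard normal table)
Margin of error: E = z* × SE = 1.96 × 2.405768 = 4.7153

Z-interval: (x̄₁ - x̄₂) ± E = -2 ± 4.7153 = (-6.7153, 2.7153)

Rounded to 2 decimal places:

(-6.72, 2.72)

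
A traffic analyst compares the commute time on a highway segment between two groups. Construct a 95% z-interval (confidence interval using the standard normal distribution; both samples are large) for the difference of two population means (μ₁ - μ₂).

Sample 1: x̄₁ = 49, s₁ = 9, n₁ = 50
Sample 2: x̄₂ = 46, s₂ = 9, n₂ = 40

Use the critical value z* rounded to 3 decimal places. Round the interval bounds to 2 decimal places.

Both samples are large (n₁ = 50 ≥ 30, n₂ = 40 ≥ 30), so a z-interval for the difference of means applies.

Point estimate: x̄₁ - x̄₂ = 49 - 46 = 3

Standard error: SE = √(s₁²/n₁ + s₂²/n₂)
= √(9²/50 + 9²/40)
= √(1.620000 + 2.025000)
= 1.909188

For 95% confidence, z* = 1.96 (from standard normal table)
Margin of error: E = z* × SE = 1.96 × 1.909188 = 3.7420

Z-interval: (x̄₁ - x̄₂) ± E = 3 ± 3.7420 = (-0.7420, 6.7420)

Rounded to 2 decimal places:

(-0.74, 6.74)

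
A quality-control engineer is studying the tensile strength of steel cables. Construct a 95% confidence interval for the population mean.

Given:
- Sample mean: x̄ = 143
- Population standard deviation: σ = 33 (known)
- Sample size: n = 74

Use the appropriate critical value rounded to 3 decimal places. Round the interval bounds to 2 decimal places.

The population standard deviation σ is known, so use a z-interval (standard normal critical value).

For 95% confidence, z* = 1.96 (from standard normal table)

Standard error: SE = σ/√n = 33/√74 = 3.836172

Margin of error: E = z* × SE = 1.96 × 3.836172 = 7.5189

Z-interval: x̄ ± E = 143 ± 7.5189 = (135.4811, 150.5189)

Rounded to 2 decimal places:

(135.48, 150.52)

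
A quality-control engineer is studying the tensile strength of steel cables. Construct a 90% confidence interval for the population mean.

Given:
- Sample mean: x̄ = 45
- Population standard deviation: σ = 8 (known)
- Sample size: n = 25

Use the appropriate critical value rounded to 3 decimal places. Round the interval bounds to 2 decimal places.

The population standard deviation σ is known, so use a z-interval (standard normal critical value).

For 90% confidence, z* = 1.645 (from standard normal table)

Standard error: SE = σ/√n = 8/√25 = 1.600000

Margin of error: E = z* × SE = 1.645 × 1.600000 = 2.6320

Z-interval: x̄ ± E = 45 ± 2.6320 = (42.3680, 47.6320)

Rounded to 2 decimal places:

(42.37, 47.63)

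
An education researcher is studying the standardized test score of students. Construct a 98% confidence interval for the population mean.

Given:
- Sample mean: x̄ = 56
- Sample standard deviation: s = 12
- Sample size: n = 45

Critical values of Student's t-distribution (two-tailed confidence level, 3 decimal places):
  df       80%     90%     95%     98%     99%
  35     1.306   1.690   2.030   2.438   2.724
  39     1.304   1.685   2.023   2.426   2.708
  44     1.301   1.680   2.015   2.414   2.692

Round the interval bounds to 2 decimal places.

The population standard deviation σ is unknown (only the sample standard deviation s is given), so use a t-interval with df = n - 1 = 45 - 1 = 44.

For 98% confidence with df = 44, t* = 2.414 (from t-table)

Standard error: SE = s/√n = 12/√45 = 1.788854

Margin of error: E = t* × SE = 2.414 × 1.788854 = 4.3183

T-interval: x̄ ± E = 56 ± 4.3183 = (51.6817, 60.3183)

Rounded to 2 decimal places:

(51.68, 60.32)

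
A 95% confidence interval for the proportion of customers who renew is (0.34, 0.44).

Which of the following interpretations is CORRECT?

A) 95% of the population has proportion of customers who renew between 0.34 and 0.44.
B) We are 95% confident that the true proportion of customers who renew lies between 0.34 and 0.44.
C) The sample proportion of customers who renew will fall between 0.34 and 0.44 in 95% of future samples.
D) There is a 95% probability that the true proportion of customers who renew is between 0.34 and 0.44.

A confidence interval represents our confidence in the procedure, not a probability statement about the parameter.

Key concept: If we repeated this sampling process many times and computed a 95% CI each time, about 95% of those intervals would contain the true population parameter.

For this specific interval (0.34, 0.44):
- Midpoint (point estimate): 0.39
- Margin of error: 0.05

The correct interpretation is the one stating confidence that the true parameter lies in the interval — option B.

B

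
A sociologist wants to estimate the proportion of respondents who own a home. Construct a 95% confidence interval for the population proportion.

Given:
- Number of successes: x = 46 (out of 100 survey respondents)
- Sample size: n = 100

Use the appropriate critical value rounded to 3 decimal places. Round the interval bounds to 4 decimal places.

Sample proportion: p̂ = 46/100 = 0.460000

Check conditions for normal approximation:
  np̂ = 46 ≥ 10 ✓
  n(1-p̂) = 54 ≥ 10 ✓

The sample is large enough, so use a z-interval (normal approximation) for the proportion.

For 95% confidence, z* = 1.96 (from standard normal table)

Standard error: SE = √(p̂(1-p̂)/n) = √(0.460000×0.540000/100) = 0.04983974

Margin of error: E = z* × SE = 1.96 × 0.04983974 = 0.097686

Z-interval: p̂ ± E = 0.460000 ± 0.097686 = (0.362314, 0.557686)

Rounded to 4 decimal places:

(0.3623, 0.5577)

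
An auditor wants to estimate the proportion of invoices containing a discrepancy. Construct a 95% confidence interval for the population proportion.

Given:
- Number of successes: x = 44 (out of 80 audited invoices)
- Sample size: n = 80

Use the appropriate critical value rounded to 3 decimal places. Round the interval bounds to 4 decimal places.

Sample proportion: p̂ = 44/80 = 0.550000

Check conditions for normal approximation:
  np̂ = 44 ≥ 10 ✓
  n(1-p̂) = 36 ≥ 10 ✓

The sample is large enough, so use a z-interval (normal approximation) for the proportion.

For 95% confidence, z* = 1.96 (from standard normal table)

Standard error: SE = √(p̂(1-p̂)/n) = √(0.550000×0.450000/80) = 0.05562149

Margin of error: E = z* × SE = 1.96 × 0.05562149 = 0.109018

Z-interval: p̂ ± E = 0.550000 ± 0.109018 = (0.440982, 0.659018)

Rounded to 4 decimal places:

(0.4410, 0.6590)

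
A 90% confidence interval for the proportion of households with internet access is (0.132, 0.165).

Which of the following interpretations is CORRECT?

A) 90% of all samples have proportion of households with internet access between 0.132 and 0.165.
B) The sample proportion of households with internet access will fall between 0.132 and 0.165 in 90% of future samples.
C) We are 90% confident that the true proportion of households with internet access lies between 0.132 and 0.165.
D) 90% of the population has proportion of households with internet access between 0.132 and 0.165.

A confidence interval represents our confidence in the procedure, not a probability statement about the parameter.

Key concept: If we repeated this sampling process many times and computed a 90% CI each time, about 90% of those intervals would contain the true population parameter.

For this specific interval (0.132, 0.165):
- Midpoint (point estimate): 0.1485
- Margin of error: 0.0165

The correct interpretation is the one stating confidence that the true parameter lies in the interval — option C.

C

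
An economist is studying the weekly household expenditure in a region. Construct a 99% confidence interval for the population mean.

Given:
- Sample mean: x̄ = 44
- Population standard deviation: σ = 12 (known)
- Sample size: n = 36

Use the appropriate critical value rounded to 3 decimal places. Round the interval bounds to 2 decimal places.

The population standard deviation σ is known, so use a z-interval (standard normal critical value).

For 99% confidence, z* = 2.576 (from standard normal table)

Standard error: SE = σ/√n = 12/√36 = 2.000000

Margin of error: E = z* × SE = 2.576 × 2.000000 = 5.1520

Z-interval: x̄ ± E = 44 ± 5.1520 = (38.8480, 49.1520)

Rounded to 2 decimal places:

(38.85, 49.15)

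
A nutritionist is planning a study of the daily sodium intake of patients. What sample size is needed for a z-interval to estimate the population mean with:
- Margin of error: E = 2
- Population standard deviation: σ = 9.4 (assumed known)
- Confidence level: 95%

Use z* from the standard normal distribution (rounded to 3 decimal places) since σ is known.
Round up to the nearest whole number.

Using z* since population σ is known (z-interval formula).

For 95% confidence, z* = 1.96 (from standard normal table)

Sample size formula for z-interval: n = (z*σ/E)²

n = (1.96 × 9.4 / 2)²
  = (9.212000)²
  = 84.8609

Round up to the nearest whole number: n = 85

85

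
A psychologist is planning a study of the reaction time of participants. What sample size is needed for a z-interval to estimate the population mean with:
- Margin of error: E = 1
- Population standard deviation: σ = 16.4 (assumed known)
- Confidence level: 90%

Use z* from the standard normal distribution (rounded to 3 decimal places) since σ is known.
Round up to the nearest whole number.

Using z* since population σ is known (z-interval formula).

For 90% confidence, z* = 1.645 (from standard normal table)

Sample size formula for z-interval: n = (z*σ/E)²

n = (1.645 × 16.4 / 1)²
  = (26.978000)²
  = 727.8125

Round up to the nearest whole number: n = 728

728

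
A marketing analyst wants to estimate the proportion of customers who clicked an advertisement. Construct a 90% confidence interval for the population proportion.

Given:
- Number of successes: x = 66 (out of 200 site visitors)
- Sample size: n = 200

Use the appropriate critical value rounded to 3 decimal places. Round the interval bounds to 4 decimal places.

Sample proportion: p̂ = 66/200 = 0.330000

Check conditions for normal approximation:
  np̂ = 66 ≥ 10 ✓
  n(1-p̂) = 134 ≥ 10 ✓

The sample is large enough, so use a z-interval (normal approximation) for the proportion.

For 90% confidence, z* = 1.645 (from standard normal table)

Standard error: SE = √(p̂(1-p̂)/n) = √(0.330000×0.670000/200) = 0.03324906

Margin of error: E = z* × SE = 1.645 × 0.03324906 = 0.054695

Z-interval: p̂ ± E = 0.330000 ± 0.054695 = (0.275305, 0.384695)

Rounded to 4 decimal places:

(0.2753, 0.3847)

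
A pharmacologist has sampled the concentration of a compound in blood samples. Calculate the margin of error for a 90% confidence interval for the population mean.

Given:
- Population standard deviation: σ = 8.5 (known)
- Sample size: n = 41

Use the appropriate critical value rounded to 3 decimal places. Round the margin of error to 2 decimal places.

The population standard deviation σ is known, so use the z-interval margin of error formula.

For 90% confidence, z* = 1.645 (from standard normal table)

Margin of error formula for z-interval: E = z* × σ/√n

E = 1.645 × 8.5/√41
  = 1.645 × 1.327477
  = 2.1837

Rounded to 2 decimal places:

2.18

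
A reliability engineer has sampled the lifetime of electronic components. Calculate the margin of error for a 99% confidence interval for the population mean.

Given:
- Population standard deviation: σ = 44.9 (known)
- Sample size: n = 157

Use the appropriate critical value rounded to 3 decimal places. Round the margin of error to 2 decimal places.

The population standard deviation σ is known, so use the z-interval margin of error formula.

For 99% confidence, z* = 2.576 (from standard normal table)

Margin of error formula for z-interval: E = z* × σ/√n

E = 2.576 × 44.9/√157
  = 2.576 × 3.583410
  = 9.2309

Rounded to 2 decimal places:

9.23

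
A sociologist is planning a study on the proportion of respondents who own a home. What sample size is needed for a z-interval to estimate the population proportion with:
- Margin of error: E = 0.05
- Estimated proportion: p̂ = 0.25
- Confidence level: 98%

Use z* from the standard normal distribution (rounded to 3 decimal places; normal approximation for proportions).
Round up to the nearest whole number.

Using z* for proportion z-interval (normal approximation).

For 98% confidence, z* = 2.326 (from standard normal table)

Sample size formula for proportion z-interval: n = z*²p̂(1-p̂)/E²

n = 2.326² × 0.25 × 0.75 / 0.05²
  = 5.410276 × 0.1875 / 0.0025
  = 405.7707

Round up to the nearest whole number: n = 406

406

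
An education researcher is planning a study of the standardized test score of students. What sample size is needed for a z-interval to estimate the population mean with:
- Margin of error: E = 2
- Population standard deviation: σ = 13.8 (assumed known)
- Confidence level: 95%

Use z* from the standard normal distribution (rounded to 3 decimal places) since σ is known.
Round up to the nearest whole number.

Using z* since population σ is known (z-interval formula).

For 95% confidence, z* = 1.96 (from standard normal table)

Sample size formula for z-interval: n = (z*σ/E)²

n = (1.96 × 13.8 / 2)²
  = (13.524000)²
  = 182.8986

Round up to the nearest whole number: n = 183

183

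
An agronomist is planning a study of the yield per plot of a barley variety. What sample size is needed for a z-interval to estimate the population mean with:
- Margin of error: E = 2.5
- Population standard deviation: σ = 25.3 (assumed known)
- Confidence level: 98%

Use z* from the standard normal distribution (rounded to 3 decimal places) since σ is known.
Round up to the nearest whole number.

Using z* since population σ is known (z-interval formula).

For 98% confidence, z* = 2.326 (from standard normal table)

Sample size formula for z-interval: n = (z*σ/E)²

n = (2.326 × 25.3 / 2.5)²
  = (23.539120)²
  = 554.0902

Round up to the nearest whole number: n = 555

555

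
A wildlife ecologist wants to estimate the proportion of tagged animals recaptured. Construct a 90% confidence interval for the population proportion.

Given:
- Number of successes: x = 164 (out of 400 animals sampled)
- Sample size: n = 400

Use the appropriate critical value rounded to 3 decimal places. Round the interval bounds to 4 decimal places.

Sample proportion: p̂ = 164/400 = 0.410000

Check conditions for normal approximation:
  np̂ = 164 ≥ 10 ✓
  n(1-p̂) = 236 ≥ 10 ✓

The sample is large enough, so use a z-interval (normal approximation) for the proportion.

For 90% confidence, z* = 1.645 (from standard normal table)

Standard error: SE = √(p̂(1-p̂)/n) = √(0.410000×0.590000/400) = 0.02459167

Margin of error: E = z* × SE = 1.645 × 0.02459167 = 0.040453

Z-interval: p̂ ± E = 0.410000 ± 0.040453 = (0.369547, 0.450453)

Rounded to 4 decimal places:

(0.3695, 0.4505)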